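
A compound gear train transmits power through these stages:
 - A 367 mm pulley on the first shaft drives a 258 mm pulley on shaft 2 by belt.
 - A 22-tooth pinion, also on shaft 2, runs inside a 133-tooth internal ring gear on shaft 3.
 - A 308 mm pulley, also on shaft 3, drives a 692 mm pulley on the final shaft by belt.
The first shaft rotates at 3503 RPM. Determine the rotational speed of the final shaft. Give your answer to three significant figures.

Belt: ratio = 258/367 = 0.703, so shaft 2 turns at 3503 / 0.703 = 4982.9 RPM.
Internal gear: ratio = 133/22 = 6.0455, so shaft 3 turns at 4982.9 / 6.0455 = 824.25 RPM.
Belt: ratio = 692/308 = 2.2468, so the final shaft turns at 824.25 / 2.2468 = 366.86 RPM.

367 RPM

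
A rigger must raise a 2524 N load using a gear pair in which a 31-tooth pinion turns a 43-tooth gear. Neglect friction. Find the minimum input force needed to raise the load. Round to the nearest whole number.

Gear pair MA = 43/31 = 1.3871.
Effort = load / MA = 2524 / 1.3871 = 1819.6 N.

1820 N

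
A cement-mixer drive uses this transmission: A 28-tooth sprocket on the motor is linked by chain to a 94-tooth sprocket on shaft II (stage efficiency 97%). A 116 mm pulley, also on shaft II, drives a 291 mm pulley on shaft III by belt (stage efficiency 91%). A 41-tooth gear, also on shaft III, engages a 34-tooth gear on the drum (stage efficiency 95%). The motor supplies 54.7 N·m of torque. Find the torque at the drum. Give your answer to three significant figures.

After the chain (94/28): 54.7 × 3.3571 × 0.97 = 178.13 N·m
After the belt (291/116): 178.13 × 2.5086 × 0.91 = 406.64 N·m
After the gear mesh (34/41): 406.64 × 0.82927 × 0.95 = 320.35 N·m

320 N·m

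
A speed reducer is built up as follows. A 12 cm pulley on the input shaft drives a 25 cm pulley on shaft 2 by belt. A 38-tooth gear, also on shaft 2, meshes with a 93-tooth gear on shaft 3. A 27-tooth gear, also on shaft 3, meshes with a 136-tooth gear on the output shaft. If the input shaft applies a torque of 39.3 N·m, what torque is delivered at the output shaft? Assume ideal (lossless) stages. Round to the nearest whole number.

1009 N·m

Belt: ratio = 25/12 = 2.0833; torque at shaft 2 = 39.3 × 2.0833 = 81.875 N·m.
Gear mesh: ratio = 93/38 = 2.4474; torque at shaft 3 = 81.875 × 2.4474 = 200.38 N·m.
Gear mesh: ratio = 136/27 = 5.037; torque at the output shaft = 200.38 × 5.037 = 1009.3 N·m.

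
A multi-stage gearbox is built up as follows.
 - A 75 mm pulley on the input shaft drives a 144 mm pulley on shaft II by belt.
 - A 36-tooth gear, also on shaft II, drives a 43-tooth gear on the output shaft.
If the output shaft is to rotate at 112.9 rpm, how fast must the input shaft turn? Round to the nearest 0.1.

258.9 rpm

Overall ratio R = 1.92 × 1.1944 = 2.2933.
Required input speed = output speed × R = 112.9 × 2.2933 = 258.92 rpm.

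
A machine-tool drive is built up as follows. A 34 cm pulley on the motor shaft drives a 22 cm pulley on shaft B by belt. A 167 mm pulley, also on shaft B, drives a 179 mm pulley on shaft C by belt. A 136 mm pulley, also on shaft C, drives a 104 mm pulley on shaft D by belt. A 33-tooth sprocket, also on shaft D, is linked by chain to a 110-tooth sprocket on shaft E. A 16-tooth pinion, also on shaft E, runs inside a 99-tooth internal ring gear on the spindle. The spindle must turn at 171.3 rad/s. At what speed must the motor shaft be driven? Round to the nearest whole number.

Overall ratio R = 0.64706 × 1.0719 × 0.76471 × 3.3333 × 6.1875 = 10.939.
Required input speed = output speed × R = 171.3 × 10.939 = 1873.8 rad/s.

1874 rad/s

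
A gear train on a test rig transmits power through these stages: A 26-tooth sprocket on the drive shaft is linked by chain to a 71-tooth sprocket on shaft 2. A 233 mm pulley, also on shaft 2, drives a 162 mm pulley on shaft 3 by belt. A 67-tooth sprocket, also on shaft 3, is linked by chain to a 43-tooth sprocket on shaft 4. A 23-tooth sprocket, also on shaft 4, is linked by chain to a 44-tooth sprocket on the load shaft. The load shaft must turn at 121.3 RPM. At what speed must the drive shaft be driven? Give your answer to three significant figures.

283 RPM

Overall ratio R = 2.7308 × 0.69528 × 0.64179 × 1.913 = 2.3311.
Required input speed = output speed × R = 121.3 × 2.3311 = 282.76 RPM.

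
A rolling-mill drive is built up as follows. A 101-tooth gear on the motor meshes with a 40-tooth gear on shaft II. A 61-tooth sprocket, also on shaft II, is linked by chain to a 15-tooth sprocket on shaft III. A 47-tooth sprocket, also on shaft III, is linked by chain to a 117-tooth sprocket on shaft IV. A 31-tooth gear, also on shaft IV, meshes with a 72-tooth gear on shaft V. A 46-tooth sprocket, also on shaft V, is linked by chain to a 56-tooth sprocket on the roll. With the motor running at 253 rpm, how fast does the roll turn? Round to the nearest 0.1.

369.1 rpm

the motor → shaft II (gear mesh, 40/101): 253 ÷ 0.39604 = 638.82 rpm
shaft II → shaft III (chain, 15/61): 638.82 ÷ 0.2459 = 2597.9 rpm
shaft III → shaft IV (chain, 117/47): 2597.9 ÷ 2.4894 = 1043.6 rpm
shaft IV → shaft V (gear mesh, 72/31): 1043.6 ÷ 2.3226 = 449.33 rpm
shaft V → the roll (chain, 56/46): 449.33 ÷ 1.2174 = 369.09 rpm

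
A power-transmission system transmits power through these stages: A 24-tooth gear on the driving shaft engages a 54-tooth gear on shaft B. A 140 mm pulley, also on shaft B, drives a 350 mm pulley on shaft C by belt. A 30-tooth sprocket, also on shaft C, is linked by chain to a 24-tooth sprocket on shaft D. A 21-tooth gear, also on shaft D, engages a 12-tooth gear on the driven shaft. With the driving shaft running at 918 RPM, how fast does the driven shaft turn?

the driving shaft → shaft B (gear mesh, 54/24): 918 ÷ 2.25 = 408 RPM
shaft B → shaft C (belt, 350/140): 408 ÷ 2.5 = 163.2 RPM
shaft C → shaft D (chain, 24/30): 163.2 ÷ 0.8 = 204 RPM
shaft D → the driven shaft (gear mesh, 12/21): 204 ÷ 0.57143 = 357 RPM

357 RPM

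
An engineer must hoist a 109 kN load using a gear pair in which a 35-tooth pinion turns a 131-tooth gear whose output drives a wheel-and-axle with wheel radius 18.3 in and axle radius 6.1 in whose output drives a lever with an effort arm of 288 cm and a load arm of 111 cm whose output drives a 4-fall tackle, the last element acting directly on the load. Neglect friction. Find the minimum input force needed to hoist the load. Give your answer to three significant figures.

Gear pair MA = 131/35 = 3.7429.
Wheel-and-axle MA = R/r = 18.3/6.1 = 3.
Lever MA = effort arm / load arm = 288/111 = 2.5946.
Block-and-tackle MA = number of supporting rope parts = 4.
Combined ideal MA = 3.7429 × 3 × 2.5946 × 4 = 116.53.
Effort = load / MA = 109 / 116.53 = 0.93535 kN.

0.935 kN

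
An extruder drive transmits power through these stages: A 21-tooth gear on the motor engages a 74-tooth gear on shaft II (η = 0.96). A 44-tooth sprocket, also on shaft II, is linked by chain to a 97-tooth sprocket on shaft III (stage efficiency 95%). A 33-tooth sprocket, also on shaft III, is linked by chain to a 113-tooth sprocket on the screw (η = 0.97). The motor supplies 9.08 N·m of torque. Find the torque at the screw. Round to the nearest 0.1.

Gear mesh: ratio = 74/21 = 3.5238; torque at shaft II = 9.08 × 3.5238 × 0.96 = 30.716 N·m.
Chain: ratio = 97/44 = 2.2045; torque at shaft III = 30.716 × 2.2045 × 0.95 = 64.33 N·m.
Chain: ratio = 113/33 = 3.4242; torque at the screw = 64.33 × 3.4242 × 0.97 = 213.67 N·m.

213.7 N·m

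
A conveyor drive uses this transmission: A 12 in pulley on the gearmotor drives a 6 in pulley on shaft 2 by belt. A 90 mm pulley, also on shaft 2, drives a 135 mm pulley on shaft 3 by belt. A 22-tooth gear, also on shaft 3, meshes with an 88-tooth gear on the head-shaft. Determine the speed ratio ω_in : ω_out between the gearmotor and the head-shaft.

Each stage contributes driven/driver: belt 6/12 = 0.5, belt 135/90 = 1.5, gear mesh 88/22 = 4.
Overall: 0.5 × 1.5 × 4 = 3.

3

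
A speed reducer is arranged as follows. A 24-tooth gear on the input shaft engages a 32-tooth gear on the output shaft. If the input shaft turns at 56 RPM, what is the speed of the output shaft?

42 RPM

the input shaft → the output shaft (gear mesh, 32/24): 56 ÷ 1.3333 = 42 RPM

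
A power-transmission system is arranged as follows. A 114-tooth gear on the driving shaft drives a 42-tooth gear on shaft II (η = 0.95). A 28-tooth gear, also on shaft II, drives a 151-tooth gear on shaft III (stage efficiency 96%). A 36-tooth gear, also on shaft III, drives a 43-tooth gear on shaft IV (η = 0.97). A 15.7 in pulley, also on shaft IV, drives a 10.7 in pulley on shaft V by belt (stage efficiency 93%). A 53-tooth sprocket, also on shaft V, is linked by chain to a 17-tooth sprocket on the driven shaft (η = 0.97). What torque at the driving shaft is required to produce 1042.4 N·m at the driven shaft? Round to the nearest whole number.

2518 N·m

Overall ratio R = 0.36842 × 5.3929 × 1.1944 × 0.68153 × 0.32075 = 0.51878; overall efficiency η = 0.95 × 0.96 × 0.97 × 0.93 × 0.97 = 0.7980.
Input torque = output torque / (R × η) = 1042.4 / (0.51878 × 0.7980) = 2517.8 N·m.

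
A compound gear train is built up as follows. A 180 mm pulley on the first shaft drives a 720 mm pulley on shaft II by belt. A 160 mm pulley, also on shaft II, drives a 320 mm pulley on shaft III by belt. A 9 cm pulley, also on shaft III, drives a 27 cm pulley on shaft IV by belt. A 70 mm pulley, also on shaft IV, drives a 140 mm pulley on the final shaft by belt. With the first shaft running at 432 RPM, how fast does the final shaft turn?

belt 720/180 = 4 → 432/4 = 108 RPM
belt 320/160 = 2 → 108/2 = 54 RPM
belt 27/9 = 3 → 54/3 = 18 RPM
belt 140/70 = 2 → 18/2 = 9 RPM

9 RPM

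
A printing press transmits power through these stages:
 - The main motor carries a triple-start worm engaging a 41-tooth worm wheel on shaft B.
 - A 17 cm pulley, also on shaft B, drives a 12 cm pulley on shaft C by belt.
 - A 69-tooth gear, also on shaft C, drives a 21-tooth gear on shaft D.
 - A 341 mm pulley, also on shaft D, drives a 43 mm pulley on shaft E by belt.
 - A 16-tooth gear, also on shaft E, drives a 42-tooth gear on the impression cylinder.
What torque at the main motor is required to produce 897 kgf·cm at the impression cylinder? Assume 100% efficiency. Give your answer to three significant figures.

923 kgf·cm

Overall ratio R = 13.667 × 0.70588 × 0.30435 × 0.1261 × 2.625 = 0.97187.
Input torque = output torque / R = 897 / 0.97187 = 922.96 kgf·cm.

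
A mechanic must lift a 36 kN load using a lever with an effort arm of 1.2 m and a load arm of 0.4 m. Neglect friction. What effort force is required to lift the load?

Lever MA = effort arm / load arm = 1.2/0.4 = 3.
Effort = load / MA = 36 / 3 = 12 kN.

12 kN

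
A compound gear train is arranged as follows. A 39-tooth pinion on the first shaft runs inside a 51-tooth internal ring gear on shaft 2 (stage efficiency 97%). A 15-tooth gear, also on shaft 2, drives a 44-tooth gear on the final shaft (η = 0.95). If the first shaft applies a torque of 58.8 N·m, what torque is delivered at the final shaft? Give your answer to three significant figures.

208 N·m

internal gear 51/39 = 1.3077 → τ = 58.8·1.3077·0.97 = 74.586 N·m
gear mesh 44/15 = 2.9333 → τ = 74.586·2.9333·0.95 = 207.85 N·m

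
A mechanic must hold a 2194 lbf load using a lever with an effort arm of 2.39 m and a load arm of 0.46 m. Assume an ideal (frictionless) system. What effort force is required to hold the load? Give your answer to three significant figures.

422 lbf

Lever MA = effort arm / load arm = 2.39/0.46 = 5.1957.
Effort = load / MA = 2194 / 5.1957 = 422.28 lbf.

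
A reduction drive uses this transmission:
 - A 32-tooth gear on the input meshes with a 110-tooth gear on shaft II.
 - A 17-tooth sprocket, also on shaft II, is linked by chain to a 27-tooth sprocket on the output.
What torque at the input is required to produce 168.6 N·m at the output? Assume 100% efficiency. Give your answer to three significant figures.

30.9 N·m

Overall ratio R = 3.4375 × 1.5882 = 5.4596.
Input torque = output torque / R = 168.6 / 5.4596 = 30.882 N·m.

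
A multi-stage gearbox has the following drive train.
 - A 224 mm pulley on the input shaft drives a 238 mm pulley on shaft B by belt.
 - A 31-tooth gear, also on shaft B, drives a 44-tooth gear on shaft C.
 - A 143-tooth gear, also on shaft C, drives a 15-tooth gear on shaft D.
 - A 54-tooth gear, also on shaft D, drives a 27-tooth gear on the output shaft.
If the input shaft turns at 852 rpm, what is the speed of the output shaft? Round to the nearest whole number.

belt 238/224 = 1.0625 → 852/1.0625 = 801.88 rpm
gear mesh 44/31 = 1.4194 → 801.88/1.4194 = 564.96 rpm
gear mesh 15/143 = 0.1049 → 564.96/0.1049 = 5386 rpm
gear mesh 27/54 = 0.5 → 5386/0.5 = 10772 rpm

10772 rpm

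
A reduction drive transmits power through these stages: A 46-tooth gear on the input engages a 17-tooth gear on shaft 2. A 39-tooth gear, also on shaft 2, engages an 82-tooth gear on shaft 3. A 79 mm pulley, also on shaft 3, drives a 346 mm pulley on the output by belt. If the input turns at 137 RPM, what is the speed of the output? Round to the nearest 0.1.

40.3 RPM

gear mesh 17/46 = 0.36957 → 137/0.36957 = 370.71 RPM
gear mesh 82/39 = 2.1026 → 370.71/2.1026 = 176.31 RPM
belt 346/79 = 4.3797 → 176.31/4.3797 = 40.256 RPM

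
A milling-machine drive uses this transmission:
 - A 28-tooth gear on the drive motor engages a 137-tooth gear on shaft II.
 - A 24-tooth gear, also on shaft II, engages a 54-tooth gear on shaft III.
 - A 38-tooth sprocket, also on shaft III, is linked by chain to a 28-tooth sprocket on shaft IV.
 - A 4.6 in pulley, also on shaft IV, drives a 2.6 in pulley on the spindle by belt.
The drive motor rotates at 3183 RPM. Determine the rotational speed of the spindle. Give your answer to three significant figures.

694 RPM

the drive motor → shaft II (gear mesh, 137/28): 3183 ÷ 4.8929 = 650.54 RPM
shaft II → shaft III (gear mesh, 54/24): 650.54 ÷ 2.25 = 289.13 RPM
shaft III → shaft IV (chain, 28/38): 289.13 ÷ 0.73684 = 392.39 RPM
shaft IV → the spindle (belt, 2.6/4.6): 392.39 ÷ 0.56522 = 694.23 RPM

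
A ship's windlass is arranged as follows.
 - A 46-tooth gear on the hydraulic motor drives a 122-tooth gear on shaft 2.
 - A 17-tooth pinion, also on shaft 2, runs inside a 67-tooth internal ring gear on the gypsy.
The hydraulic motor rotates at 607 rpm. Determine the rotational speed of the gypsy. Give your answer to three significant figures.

58.1 rpm

Gear mesh: ratio = 122/46 = 2.6522, so shaft 2 turns at 607 / 2.6522 = 228.87 rpm.
Internal gear: ratio = 67/17 = 3.9412, so the gypsy turns at 228.87 / 3.9412 = 58.071 rpm.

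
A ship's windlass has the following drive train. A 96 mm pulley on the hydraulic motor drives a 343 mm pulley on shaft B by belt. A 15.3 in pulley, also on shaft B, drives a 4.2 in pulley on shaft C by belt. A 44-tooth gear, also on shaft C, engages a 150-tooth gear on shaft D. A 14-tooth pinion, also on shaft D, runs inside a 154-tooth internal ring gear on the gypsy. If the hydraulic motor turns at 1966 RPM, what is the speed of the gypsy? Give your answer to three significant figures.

the hydraulic motor → shaft B (belt, 343/96): 1966 ÷ 3.5729 = 550.25 RPM
shaft B → shaft C (belt, 4.2/15.3): 550.25 ÷ 0.27451 = 2004.5 RPM
shaft C → shaft D (gear mesh, 150/44): 2004.5 ÷ 3.4091 = 587.98 RPM
shaft D → the gypsy (internal gear, 154/14): 587.98 ÷ 11 = 53.453 RPM

53.5 RPM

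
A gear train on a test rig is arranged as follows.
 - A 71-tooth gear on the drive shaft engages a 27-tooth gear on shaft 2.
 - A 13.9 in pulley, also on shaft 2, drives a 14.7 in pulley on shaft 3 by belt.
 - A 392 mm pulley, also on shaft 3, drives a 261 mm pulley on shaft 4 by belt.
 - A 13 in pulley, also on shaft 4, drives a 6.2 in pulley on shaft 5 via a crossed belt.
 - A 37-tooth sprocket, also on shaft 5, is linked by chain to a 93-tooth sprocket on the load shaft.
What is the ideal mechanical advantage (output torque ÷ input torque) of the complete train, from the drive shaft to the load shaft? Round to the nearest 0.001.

Each stage contributes driven/driver: gear mesh 27/71 = 0.38028, belt 14.7/13.9 = 1.0576, belt 261/392 = 0.66582, belt 6.2/13 = 0.47692, chain 93/37 = 2.5135.
Overall: 0.38028 × 1.0576 × 0.66582 × 0.47692 × 2.5135 = 0.32099.

0.321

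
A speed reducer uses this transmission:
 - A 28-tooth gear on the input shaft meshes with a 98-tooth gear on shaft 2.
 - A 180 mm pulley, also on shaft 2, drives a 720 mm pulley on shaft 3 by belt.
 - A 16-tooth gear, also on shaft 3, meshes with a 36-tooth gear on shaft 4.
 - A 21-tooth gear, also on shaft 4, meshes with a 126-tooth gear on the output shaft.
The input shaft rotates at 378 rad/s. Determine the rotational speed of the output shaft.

2 rad/s

the input shaft → shaft 2 (gear mesh, 98/28): 378 ÷ 3.5 = 108 rad/s
shaft 2 → shaft 3 (belt, 720/180): 108 ÷ 4 = 27 rad/s
shaft 3 → shaft 4 (gear mesh, 36/16): 27 ÷ 2.25 = 12 rad/s
shaft 4 → the output shaft (gear mesh, 126/21): 12 ÷ 6 = 2 rad/s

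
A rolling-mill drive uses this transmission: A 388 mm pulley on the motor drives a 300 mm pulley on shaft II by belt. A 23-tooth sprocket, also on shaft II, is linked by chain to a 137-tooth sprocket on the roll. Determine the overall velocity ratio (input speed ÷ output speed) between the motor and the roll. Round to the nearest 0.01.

4.61

Each stage contributes driven/driver: belt 300/388 = 0.7732, chain 137/23 = 5.9565.
Overall: 0.7732 × 5.9565 = 4.6056.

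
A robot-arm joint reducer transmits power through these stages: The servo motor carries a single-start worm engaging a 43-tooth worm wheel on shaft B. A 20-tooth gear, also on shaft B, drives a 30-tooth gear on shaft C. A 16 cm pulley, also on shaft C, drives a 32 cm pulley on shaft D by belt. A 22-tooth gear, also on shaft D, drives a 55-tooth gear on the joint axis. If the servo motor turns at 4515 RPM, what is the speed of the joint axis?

14 RPM

the servo motor → shaft B (worm, 43/1): 4515 ÷ 43 = 105 RPM
shaft B → shaft C (gear mesh, 30/20): 105 ÷ 1.5 = 70 RPM
shaft C → shaft D (belt, 32/16): 70 ÷ 2 = 35 RPM
shaft D → the joint axis (gear mesh, 55/22): 35 ÷ 2.5 = 14 RPM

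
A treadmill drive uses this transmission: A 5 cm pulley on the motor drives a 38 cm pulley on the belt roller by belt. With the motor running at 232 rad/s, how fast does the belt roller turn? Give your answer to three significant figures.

30.5 rad/s

Belt: ratio = 38/5 = 7.6, so the belt roller turns at 232 / 7.6 = 30.526 rad/s.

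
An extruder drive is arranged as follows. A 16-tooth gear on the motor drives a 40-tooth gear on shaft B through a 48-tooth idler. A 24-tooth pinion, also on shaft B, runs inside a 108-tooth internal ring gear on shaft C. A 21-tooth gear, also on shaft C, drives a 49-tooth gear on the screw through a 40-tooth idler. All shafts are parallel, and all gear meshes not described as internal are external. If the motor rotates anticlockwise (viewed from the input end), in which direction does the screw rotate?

the motor → shaft B: driver → idler → driven is 2 external meshes, 2 reversals → CCW.
shaft B → shaft C: internal mesh, same direction → CCW.
shaft C → the screw: driver → idler → driven is 2 external meshes, 2 reversals → CCW.
4 reversals in total — an even number — so the screw turns the same way as the motor.

anticlockwise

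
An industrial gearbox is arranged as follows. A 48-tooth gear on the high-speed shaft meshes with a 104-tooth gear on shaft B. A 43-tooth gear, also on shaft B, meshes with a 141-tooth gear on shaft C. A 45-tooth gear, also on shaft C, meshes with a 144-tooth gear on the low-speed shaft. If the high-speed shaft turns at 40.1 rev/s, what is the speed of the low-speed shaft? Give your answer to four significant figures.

1.764 rev/s

Gear mesh: ratio = 104/48 = 2.1667, so shaft B turns at 40.1 / 2.1667 = 18.508 rev/s.
Gear mesh: ratio = 141/43 = 3.2791, so shaft C turns at 18.508 / 3.2791 = 5.6442 rev/s.
Gear mesh: ratio = 144/45 = 3.2, so the low-speed shaft turns at 5.6442 / 3.2 = 1.7638 rev/s.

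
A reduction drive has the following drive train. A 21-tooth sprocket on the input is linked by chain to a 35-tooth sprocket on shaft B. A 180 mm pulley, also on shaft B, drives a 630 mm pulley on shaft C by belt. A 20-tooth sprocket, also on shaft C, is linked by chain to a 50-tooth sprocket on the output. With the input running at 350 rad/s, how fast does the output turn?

the input → shaft B (chain, 35/21): 350 ÷ 1.6667 = 210 rad/s
shaft B → shaft C (belt, 630/180): 210 ÷ 3.5 = 60 rad/s
shaft C → the output (chain, 50/20): 60 ÷ 2.5 = 24 rad/s

24 rad/s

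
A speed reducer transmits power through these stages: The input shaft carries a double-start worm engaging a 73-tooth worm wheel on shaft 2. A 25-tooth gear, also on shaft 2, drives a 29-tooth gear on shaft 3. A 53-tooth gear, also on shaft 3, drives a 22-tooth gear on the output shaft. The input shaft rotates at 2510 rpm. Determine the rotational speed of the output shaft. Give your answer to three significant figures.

143 rpm

worm 73/2 = 36.5 → 2510/36.5 = 68.767 rpm
gear mesh 29/25 = 1.16 → 68.767/1.16 = 59.282 rpm
gear mesh 22/53 = 0.41509 → 59.282/0.41509 = 142.82 rpm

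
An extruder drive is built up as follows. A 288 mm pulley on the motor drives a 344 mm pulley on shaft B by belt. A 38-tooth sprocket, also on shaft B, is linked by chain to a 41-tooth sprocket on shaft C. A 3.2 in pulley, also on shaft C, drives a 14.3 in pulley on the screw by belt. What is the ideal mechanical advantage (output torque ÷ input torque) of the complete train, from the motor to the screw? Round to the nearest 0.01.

5.76

Each stage contributes driven/driver: belt 344/288 = 1.1944, chain 41/38 = 1.0789, belt 14.3/3.2 = 4.4688.
Overall: 1.1944 × 1.0789 × 4.4688 = 5.7591.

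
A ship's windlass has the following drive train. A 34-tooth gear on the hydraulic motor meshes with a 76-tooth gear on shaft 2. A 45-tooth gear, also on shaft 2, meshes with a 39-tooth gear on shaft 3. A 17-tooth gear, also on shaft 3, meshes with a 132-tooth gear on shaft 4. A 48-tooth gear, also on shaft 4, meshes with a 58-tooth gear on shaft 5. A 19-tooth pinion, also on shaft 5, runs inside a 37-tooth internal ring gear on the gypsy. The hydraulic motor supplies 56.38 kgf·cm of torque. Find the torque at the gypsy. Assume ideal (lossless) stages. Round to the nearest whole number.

1996 kgf·cm

gear mesh 76/34 = 2.2353 → τ = 56.38·2.2353 = 126.03 kgf·cm
gear mesh 39/45 = 0.86667 → τ = 126.03·0.86667 = 109.22 kgf·cm
gear mesh 132/17 = 7.7647 → τ = 109.22·7.7647 = 848.08 kgf·cm
gear mesh 58/48 = 1.2083 → τ = 848.08·1.2083 = 1024.8 kgf·cm
internal gear 37/19 = 1.9474 → τ = 1024.8·1.9474 = 1995.6 kgf·cm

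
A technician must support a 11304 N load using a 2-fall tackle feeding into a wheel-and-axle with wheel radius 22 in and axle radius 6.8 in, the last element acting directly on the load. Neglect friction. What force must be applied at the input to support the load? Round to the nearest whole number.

Block-and-tackle MA = number of supporting rope parts = 2.
Wheel-and-axle MA = R/r = 22/6.8 = 3.2353.
Combined ideal MA = 2 × 3.2353 = 6.4706.
Effort = load / MA = 11304 / 6.4706 = 1747 N.

1747 N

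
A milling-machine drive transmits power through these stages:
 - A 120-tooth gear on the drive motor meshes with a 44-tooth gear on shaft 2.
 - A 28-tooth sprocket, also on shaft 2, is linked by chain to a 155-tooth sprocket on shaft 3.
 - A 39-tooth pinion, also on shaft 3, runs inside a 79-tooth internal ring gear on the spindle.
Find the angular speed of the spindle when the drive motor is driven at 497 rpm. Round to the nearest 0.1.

Gear mesh: ratio = 44/120 = 0.36667, so shaft 2 turns at 497 / 0.36667 = 1355.5 rpm.
Chain: ratio = 155/28 = 5.5357, so shaft 3 turns at 1355.5 / 5.5357 = 244.86 rpm.
Internal gear: ratio = 79/39 = 2.0256, so the spindle turns at 244.86 / 2.0256 = 120.88 rpm.

120.9 rpm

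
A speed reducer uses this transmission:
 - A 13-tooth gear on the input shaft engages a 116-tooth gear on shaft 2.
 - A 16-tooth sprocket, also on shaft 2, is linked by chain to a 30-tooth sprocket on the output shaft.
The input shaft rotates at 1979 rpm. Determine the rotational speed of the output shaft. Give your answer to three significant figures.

118 rpm

the input shaft → shaft 2 (gear mesh, 116/13): 1979 ÷ 8.9231 = 221.78 rpm
shaft 2 → the output shaft (chain, 30/16): 221.78 ÷ 1.875 = 118.29 rpm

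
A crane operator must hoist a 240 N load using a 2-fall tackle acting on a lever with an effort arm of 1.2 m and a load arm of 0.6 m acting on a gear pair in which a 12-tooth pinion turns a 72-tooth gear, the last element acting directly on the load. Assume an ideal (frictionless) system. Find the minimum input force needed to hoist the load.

Block-and-tackle MA = number of supporting rope parts = 2.
Lever MA = effort arm / load arm = 1.2/0.6 = 2.
Gear pair MA = 72/12 = 6.
Combined ideal MA = 2 × 2 × 6 = 24.
Effort = load / MA = 240 / 24 = 10 N.

10 N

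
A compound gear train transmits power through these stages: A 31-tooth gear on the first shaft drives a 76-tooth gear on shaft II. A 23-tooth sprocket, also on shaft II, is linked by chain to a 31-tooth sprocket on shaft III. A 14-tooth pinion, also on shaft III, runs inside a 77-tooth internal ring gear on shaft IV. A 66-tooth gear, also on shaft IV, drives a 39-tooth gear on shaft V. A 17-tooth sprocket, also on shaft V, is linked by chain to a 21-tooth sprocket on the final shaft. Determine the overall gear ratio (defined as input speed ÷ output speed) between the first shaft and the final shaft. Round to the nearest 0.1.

Each stage contributes driven/driver: gear mesh 76/31 = 2.4516, chain 31/23 = 1.3478, internal gear 77/14 = 5.5, gear mesh 39/66 = 0.59091, chain 21/17 = 1.2353.
Overall: 2.4516 × 1.3478 × 5.5 × 0.59091 × 1.2353 = 13.266.

13.3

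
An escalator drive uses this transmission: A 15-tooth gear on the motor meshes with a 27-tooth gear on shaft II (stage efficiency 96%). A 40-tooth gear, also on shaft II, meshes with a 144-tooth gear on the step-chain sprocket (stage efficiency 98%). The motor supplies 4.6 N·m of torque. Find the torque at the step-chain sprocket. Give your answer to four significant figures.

Gear mesh: ratio = 27/15 = 1.8; torque at shaft II = 4.6 × 1.8 × 0.96 = 7.9488 N·m.
Gear mesh: ratio = 144/40 = 3.6; torque at the step-chain sprocket = 7.9488 × 3.6 × 0.98 = 28.043 N·m.

28.04 N·m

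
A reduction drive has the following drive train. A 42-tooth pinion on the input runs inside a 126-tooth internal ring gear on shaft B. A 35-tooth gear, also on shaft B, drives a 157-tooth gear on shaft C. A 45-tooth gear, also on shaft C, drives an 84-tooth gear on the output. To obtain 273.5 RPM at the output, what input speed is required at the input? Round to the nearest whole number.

6870 RPM

Overall ratio R = 3 × 4.4857 × 1.8667 = 25.12.
Required input speed = output speed × R = 273.5 × 25.12 = 6870.3 RPM.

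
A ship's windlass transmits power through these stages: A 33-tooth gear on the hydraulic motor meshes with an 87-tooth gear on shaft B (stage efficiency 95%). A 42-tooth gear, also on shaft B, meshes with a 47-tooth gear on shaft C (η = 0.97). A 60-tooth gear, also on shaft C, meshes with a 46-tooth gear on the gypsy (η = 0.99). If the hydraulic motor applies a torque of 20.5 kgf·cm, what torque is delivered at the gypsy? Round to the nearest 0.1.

42.3 kgf·cm

After the gear mesh (87/33): 20.5 × 2.6364 × 0.95 = 51.343 kgf·cm
After the gear mesh (47/42): 51.343 × 1.119 × 0.97 = 55.732 kgf·cm
After the gear mesh (46/60): 55.732 × 0.76667 × 0.99 = 42.3 kgf·cm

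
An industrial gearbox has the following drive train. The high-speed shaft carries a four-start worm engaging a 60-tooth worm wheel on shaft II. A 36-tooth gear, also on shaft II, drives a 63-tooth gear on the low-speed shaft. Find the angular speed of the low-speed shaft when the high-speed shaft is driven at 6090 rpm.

the high-speed shaft → shaft II (worm, 60/4): 6090 ÷ 15 = 406 rpm
shaft II → the low-speed shaft (gear mesh, 63/36): 406 ÷ 1.75 = 232 rpm

232 rpm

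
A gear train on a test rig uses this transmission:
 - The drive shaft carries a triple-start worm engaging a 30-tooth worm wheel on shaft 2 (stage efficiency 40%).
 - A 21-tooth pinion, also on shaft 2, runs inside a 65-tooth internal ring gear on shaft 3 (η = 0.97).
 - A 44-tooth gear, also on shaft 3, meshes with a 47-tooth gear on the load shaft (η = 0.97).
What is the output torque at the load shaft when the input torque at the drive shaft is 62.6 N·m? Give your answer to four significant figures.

After the worm (30/3): 62.6 × 10 × 0.40 = 250.4 N·m
After the internal gear (65/21): 250.4 × 3.0952 × 0.97 = 751.8 N·m
After the gear mesh (47/44): 751.8 × 1.0682 × 0.97 = 778.96 N·m

779.0 N·m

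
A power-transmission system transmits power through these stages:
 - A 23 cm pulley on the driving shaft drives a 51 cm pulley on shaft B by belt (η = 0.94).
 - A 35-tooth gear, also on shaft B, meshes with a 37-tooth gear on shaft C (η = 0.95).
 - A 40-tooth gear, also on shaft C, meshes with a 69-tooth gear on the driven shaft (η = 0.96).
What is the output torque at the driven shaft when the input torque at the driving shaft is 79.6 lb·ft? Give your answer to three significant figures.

After the belt (51/23): 79.6 × 2.2174 × 0.94 = 165.91 lb·ft
After the gear mesh (37/35): 165.91 × 1.0571 × 0.95 = 166.63 lb·ft
After the gear mesh (69/40): 166.63 × 1.725 × 0.96 = 275.93 lb·ft

276 lb·ft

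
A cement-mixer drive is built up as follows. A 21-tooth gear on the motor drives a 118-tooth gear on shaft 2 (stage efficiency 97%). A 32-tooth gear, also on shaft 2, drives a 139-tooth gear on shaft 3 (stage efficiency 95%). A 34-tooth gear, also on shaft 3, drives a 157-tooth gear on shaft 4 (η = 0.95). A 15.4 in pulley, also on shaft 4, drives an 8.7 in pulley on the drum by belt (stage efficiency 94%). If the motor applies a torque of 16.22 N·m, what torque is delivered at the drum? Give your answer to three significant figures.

850 N·m

After the gear mesh (118/21): 16.22 × 5.619 × 0.97 = 88.407 N·m
After the gear mesh (139/32): 88.407 × 4.3438 × 0.95 = 364.82 N·m
After the gear mesh (157/34): 364.82 × 4.6176 × 0.95 = 1600.4 N·m
After the belt (8.7/15.4): 1600.4 × 0.56494 × 0.94 = 849.85 N·m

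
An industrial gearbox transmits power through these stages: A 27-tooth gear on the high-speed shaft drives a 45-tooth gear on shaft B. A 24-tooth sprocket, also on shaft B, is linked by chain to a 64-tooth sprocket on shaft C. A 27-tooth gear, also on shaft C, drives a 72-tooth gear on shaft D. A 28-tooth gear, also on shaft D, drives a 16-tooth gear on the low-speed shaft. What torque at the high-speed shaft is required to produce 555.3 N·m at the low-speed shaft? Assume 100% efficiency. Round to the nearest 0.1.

82.0 N·m

Overall ratio R = 1.6667 × 2.6667 × 2.6667 × 0.57143 = 6.7725.
Input torque = output torque / R = 555.3 / 6.7725 = 81.994 N·m.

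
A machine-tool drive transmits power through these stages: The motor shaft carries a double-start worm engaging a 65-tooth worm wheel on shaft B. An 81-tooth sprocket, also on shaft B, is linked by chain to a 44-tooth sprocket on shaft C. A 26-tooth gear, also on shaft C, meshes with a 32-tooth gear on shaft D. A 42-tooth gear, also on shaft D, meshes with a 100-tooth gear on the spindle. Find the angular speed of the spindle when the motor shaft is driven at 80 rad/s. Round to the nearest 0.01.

worm 65/2 = 32.5 → 80/32.5 = 2.4615 rad/s
chain 44/81 = 0.54321 → 2.4615/0.54321 = 4.5315 rad/s
gear mesh 32/26 = 1.2308 → 4.5315/1.2308 = 3.6818 rad/s
gear mesh 100/42 = 2.381 → 3.6818/2.381 = 1.5464 rad/s

1.55 rad/s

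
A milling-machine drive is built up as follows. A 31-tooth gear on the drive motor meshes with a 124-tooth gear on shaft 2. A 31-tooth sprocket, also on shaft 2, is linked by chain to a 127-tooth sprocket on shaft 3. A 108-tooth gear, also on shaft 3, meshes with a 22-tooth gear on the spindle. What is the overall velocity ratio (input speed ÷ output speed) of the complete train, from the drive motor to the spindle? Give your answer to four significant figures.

Each stage contributes driven/driver: gear mesh 124/31 = 4, chain 127/31 = 4.0968, gear mesh 22/108 = 0.2037.
Overall: 4 × 4.0968 × 0.2037 = 3.3381.

3.338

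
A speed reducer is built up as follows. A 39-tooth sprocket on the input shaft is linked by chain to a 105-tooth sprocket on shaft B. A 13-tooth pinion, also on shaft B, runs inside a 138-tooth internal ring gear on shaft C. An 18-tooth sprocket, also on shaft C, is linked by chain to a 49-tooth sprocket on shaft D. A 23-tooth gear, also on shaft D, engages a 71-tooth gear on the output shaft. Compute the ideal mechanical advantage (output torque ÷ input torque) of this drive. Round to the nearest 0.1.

Each stage contributes driven/driver: chain 105/39 = 2.6923, internal gear 138/13 = 10.615, chain 49/18 = 2.7222, gear mesh 71/23 = 3.087.
Overall: 2.6923 × 10.615 × 2.7222 × 3.087 = 240.17.

240.2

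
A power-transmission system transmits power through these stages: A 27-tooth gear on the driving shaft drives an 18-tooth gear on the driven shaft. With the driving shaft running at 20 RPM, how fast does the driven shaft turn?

the driving shaft → the driven shaft (gear mesh, 18/27): 20 ÷ 0.66667 = 30 RPM

30 RPM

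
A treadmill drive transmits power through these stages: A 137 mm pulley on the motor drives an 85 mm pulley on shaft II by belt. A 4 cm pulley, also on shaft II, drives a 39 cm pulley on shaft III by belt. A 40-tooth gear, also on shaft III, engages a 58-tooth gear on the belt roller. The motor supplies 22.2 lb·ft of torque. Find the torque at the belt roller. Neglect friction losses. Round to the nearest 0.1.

194.7 lb·ft

belt 85/137 = 0.62044 → τ = 22.2·0.62044 = 13.774 lb·ft
belt 39/4 = 9.75 → τ = 13.774·9.75 = 134.29 lb·ft
gear mesh 58/40 = 1.45 → τ = 134.29·1.45 = 194.73 lb·ft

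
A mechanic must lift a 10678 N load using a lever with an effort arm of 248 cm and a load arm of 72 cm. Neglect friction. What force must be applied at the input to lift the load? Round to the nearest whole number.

Lever MA = effort arm / load arm = 248/72 = 3.4444.
Effort = load / MA = 10678 / 3.4444 = 3100.1 N.

3100 N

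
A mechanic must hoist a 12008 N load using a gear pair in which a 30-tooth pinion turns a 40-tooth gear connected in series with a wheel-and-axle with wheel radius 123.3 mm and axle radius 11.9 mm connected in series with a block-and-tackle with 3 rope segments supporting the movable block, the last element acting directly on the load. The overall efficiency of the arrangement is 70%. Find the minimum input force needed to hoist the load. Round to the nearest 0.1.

413.9 N

Gear pair MA = 40/30 = 1.3333.
Wheel-and-axle MA = R/r = 123.3/11.9 = 10.361.
Block-and-tackle MA = number of supporting rope parts = 3.
Combined ideal MA = 1.3333 × 10.361 × 3 = 41.445.
Actual MA = 41.445 × 0.70 = 29.012.
Effort = load / actual MA = 12008 / 29.012 = 413.9 N.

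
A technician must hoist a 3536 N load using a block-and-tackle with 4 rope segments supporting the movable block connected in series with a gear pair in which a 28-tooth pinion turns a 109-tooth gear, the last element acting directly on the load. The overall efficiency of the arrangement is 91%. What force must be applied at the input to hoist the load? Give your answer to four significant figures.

249.5 N

Block-and-tackle MA = number of supporting rope parts = 4.
Gear pair MA = 109/28 = 3.8929.
Combined ideal MA = 4 × 3.8929 = 15.571.
Actual MA = 15.571 × 0.91 = 14.17.
Effort = load / actual MA = 3536 / 14.17 = 249.54 N.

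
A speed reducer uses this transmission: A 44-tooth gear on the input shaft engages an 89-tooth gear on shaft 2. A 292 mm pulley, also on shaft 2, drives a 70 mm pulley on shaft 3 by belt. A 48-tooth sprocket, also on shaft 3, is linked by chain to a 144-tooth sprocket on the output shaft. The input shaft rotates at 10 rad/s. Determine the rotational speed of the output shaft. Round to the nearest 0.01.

gear mesh 89/44 = 2.0227 → 10/2.0227 = 4.9438 rad/s
belt 70/292 = 0.23973 → 4.9438/0.23973 = 20.623 rad/s
chain 144/48 = 3 → 20.623/3 = 6.8743 rad/s

6.87 rad/s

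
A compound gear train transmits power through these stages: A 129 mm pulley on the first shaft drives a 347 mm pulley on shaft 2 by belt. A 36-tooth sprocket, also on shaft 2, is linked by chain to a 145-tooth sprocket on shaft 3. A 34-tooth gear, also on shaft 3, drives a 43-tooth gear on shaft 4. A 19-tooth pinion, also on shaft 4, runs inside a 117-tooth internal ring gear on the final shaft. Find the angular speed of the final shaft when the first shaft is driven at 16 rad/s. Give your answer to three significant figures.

Belt: ratio = 347/129 = 2.6899, so shaft 2 turns at 16 / 2.6899 = 5.9481 rad/s.
Chain: ratio = 145/36 = 4.0278, so shaft 3 turns at 5.9481 / 4.0278 = 1.4768 rad/s.
Gear mesh: ratio = 43/34 = 1.2647, so shaft 4 turns at 1.4768 / 1.2647 = 1.1677 rad/s.
Internal gear: ratio = 117/19 = 6.1579, so the final shaft turns at 1.1677 / 6.1579 = 0.18962 rad/s.

0.190 rad/s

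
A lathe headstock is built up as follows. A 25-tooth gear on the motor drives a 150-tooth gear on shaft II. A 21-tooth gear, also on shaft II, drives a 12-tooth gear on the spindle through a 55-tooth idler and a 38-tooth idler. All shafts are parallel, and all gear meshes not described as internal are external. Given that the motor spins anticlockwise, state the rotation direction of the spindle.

anticlockwise

the motor → shaft II: external mesh, 1 reversal → CW.
shaft II → the spindle: driver → idler → idler → driven is 3 external meshes, 3 reversals → CCW.
4 reversals in total — an even number — so the spindle turns the same way as the motor.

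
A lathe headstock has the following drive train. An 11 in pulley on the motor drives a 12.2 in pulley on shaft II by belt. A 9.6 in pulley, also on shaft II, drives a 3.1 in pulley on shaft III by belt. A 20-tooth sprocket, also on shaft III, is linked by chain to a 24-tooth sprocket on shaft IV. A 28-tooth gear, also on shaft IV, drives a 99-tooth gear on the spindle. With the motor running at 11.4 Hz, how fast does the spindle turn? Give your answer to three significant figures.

7.50 Hz

the motor → shaft II (belt, 12.2/11): 11.4 ÷ 1.1091 = 10.279 Hz
shaft II → shaft III (belt, 3.1/9.6): 10.279 ÷ 0.32292 = 31.831 Hz
shaft III → shaft IV (chain, 24/20): 31.831 ÷ 1.2 = 26.526 Hz
shaft IV → the spindle (gear mesh, 99/28): 26.526 ÷ 3.5357 = 7.5022 Hz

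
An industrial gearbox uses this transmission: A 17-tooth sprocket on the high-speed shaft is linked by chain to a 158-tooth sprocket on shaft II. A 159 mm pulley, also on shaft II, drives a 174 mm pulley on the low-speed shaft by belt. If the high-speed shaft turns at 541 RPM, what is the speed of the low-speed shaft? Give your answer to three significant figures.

53.2 RPM

Chain: ratio = 158/17 = 9.2941, so shaft II turns at 541 / 9.2941 = 58.209 RPM.
Belt: ratio = 174/159 = 1.0943, so the low-speed shaft turns at 58.209 / 1.0943 = 53.191 RPM.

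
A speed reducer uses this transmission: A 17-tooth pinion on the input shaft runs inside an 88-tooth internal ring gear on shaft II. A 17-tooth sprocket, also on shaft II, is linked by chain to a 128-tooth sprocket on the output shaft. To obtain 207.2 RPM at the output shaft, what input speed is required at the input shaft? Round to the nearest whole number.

8076 RPM

Overall ratio R = 5.1765 × 7.5294 = 38.976.
Required input speed = output speed × R = 207.2 × 38.976 = 8075.8 RPM.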